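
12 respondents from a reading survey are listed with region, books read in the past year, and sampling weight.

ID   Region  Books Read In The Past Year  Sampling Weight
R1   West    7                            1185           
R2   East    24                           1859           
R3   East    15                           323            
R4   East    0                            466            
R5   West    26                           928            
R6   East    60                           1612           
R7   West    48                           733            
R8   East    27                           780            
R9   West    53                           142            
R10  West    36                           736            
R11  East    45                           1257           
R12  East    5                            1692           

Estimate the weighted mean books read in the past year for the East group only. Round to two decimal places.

29.07

East rows: R2, R3, R4, R6, R8, R11, R12
Weighted sum = 24×1859 + 15×323 + 0×466 + 60×1612 + 27×780 + 45×1257 + 5×1692
  = 232266
Sum of weights = 1859 + 323 + 466 + 1612 + 780 + 1257 + 1692 = 7989
Weighted mean = 232266 / 7989 = 29.073226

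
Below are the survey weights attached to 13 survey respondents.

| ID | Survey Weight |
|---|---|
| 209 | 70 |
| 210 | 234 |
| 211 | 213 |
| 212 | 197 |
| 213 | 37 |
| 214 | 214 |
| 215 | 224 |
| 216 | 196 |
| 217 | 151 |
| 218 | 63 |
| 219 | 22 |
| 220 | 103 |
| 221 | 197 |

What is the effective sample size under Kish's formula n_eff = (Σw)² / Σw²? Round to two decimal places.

10.36

Σ wᵢ = 1921
Σ wᵢ² = 356263
n_eff = 1921² / 356263 = 3690241 / 356263 = 10.358193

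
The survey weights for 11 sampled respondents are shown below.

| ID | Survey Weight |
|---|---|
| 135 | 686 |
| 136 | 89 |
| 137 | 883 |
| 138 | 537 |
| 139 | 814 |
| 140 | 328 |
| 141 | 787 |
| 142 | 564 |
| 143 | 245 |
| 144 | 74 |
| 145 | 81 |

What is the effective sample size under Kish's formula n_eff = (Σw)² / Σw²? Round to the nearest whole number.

Σ wᵢ = 5088
Σ wᵢ² = 3326282
n_eff = 5088² / 3326282 = 25887744 / 3326282 = 7.7827869

8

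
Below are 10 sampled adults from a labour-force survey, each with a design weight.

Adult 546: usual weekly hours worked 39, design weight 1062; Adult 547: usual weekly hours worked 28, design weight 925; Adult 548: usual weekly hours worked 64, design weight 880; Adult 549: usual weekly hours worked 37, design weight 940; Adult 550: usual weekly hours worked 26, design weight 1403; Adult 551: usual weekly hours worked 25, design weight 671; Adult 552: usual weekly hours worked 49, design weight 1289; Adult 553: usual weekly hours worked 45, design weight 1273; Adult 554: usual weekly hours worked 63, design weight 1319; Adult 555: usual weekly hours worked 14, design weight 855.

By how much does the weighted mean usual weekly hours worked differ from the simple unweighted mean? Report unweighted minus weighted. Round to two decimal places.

Unweighted sum = 39 + 28 + 64 + 37 + 26 + 25 + 49 + 45 + 63 + 14 = 390
Unweighted mean = 390 / 10 = 39
Weighted sum = 39×1062 + 28×925 + 64×880 + 37×940 + 26×1403 + 25×671 + 49×1289 + 45×1273 + 63×1319 + 14×855
  = 41418 + 25900 + 56320 + 34780 + 36478 + 16775 + 63161 + 57285 + 83097 + 11970 = 427184
Sum of weights = 1062 + 925 + 880 + 940 + 1403 + 671 + 1289 + 1273 + 1319 + 855 = 10617
Weighted mean = 427184 / 10617 = 40.235848
Difference (unweighted minus weighted) = -1.2358482

-1.24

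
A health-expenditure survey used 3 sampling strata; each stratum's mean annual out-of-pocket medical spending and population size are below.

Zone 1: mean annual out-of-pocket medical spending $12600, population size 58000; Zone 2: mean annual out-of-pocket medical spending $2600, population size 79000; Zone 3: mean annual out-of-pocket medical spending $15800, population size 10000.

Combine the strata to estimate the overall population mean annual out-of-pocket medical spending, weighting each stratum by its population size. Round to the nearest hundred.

Σ Nₕ·x̄ₕ = 12600×58000 + 2600×79000 + 15800×10000
  = 730800000 + 205400000 + 158000000 = 1094200000
Σ Nₕ = 147000
Overall mean = 1094200000 / 147000 = 7443.5374

7400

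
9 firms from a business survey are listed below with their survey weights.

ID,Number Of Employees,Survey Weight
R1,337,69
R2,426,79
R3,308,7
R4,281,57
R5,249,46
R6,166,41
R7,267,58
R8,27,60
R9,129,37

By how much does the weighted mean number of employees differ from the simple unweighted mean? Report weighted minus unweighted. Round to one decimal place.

Unweighted sum = 2190
Unweighted mean = 2190 / 9 = 243.33333
Weighted sum = 337×69 + 426×79 + 308×7 + 281×57 + 249×46 + 166×41 + 267×58 + 27×60 + 129×37
  = 23253 + 33654 + 2156 + 16017 + 11454 + 6806 + 15486 + 1620 + 4773 = 115219
Sum of weights = 69 + 79 + 7 + 57 + 46 + 41 + 58 + 60 + 37 = 454
Weighted mean = 115219 / 454 = 253.78634
Difference (weighted minus unweighted) = 10.45301

10.5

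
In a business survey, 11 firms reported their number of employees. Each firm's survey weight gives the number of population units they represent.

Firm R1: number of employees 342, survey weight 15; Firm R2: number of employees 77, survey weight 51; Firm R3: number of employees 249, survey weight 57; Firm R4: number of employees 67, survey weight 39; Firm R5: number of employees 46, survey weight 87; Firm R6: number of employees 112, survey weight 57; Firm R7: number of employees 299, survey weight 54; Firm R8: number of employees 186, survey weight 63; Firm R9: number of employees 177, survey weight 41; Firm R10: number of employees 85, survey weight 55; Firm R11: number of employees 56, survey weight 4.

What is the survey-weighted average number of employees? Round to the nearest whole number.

Weighted sum = 342×15 + 77×51 + 249×57 + 67×39 + 46×87 + 112×57 + 299×54 + 186×63 + 177×41 + 85×55 + 56×4
  = 76269
Sum of weights = 523
Weighted mean = 76269 / 523 = 145.82983

146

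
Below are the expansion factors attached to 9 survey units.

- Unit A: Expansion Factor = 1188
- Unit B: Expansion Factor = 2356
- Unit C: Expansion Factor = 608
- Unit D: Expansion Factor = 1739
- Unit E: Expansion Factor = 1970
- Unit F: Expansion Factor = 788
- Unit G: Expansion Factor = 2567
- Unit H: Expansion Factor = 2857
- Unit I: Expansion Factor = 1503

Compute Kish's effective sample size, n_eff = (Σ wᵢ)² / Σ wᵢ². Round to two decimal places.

7.61

Σ wᵢ = 1188 + 2356 + 608 + 1739 + 1970 + 788 + 2567 + 2857 + 1503 = 15576
Σ wᵢ² = 1411344 + 5550736 + 369664 + 3024121 + 3880900 + 620944 + 6589489 + 8162449 + 2259009 = 31868656
n_eff = 15576² / 31868656 = 242611776 / 31868656 = 7.612865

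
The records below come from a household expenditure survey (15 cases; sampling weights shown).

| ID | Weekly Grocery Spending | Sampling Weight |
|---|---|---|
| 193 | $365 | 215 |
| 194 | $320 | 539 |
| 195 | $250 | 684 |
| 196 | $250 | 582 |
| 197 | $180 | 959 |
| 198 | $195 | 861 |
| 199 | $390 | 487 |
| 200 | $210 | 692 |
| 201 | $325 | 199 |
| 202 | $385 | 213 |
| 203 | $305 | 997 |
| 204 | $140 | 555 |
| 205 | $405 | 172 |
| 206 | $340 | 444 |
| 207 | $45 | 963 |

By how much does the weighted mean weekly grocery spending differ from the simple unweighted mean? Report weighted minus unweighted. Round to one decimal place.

Unweighted sum = 4105
Unweighted mean = 4105 / 15 = 273.66667
Weighted sum = 2035640
Sum of weights = 8562
Weighted mean = 2035640 / 8562 = 237.75286
Difference (weighted minus unweighted) = -35.913805

-35.9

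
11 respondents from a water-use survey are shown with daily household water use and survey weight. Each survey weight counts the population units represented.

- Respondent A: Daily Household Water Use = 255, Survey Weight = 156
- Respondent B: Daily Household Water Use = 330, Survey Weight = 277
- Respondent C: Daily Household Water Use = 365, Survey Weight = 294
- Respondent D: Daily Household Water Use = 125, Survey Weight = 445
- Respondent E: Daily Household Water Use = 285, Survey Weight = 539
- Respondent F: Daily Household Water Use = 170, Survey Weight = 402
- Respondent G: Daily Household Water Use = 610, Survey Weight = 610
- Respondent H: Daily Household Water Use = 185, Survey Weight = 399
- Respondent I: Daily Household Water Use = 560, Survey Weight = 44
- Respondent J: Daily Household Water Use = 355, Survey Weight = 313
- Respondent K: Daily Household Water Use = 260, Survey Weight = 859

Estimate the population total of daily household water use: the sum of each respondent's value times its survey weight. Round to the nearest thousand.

1321000

Weighted total = 255×156 + 330×277 + 365×294 + 125×445 + 285×539 + 170×402 + 610×610 + 185×399 + 560×44 + 355×313 + 260×859
  = 39780 + 91410 + 107310 + 55625 + 153615 + 68340 + 372100 + 73815 + 24640 + 111115 + 223340 = 1321090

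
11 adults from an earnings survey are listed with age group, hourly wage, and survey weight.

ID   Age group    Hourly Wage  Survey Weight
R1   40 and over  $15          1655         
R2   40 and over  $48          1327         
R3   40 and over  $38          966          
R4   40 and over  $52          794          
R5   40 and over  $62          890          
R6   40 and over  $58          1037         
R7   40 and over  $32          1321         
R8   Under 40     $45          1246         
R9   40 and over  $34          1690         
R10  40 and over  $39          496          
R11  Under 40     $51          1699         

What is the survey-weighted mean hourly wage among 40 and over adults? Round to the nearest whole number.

39

40 and over rows: R1, R2, R3, R4, R5, R6, R7, R9, R10
Weighted sum = 15×1655 + 48×1327 + 38×966 + 52×794 + 62×890 + 58×1037 + 32×1321 + 34×1690 + 39×496
  = 400919
Sum of weights = 1655 + 1327 + 966 + 794 + 890 + 1037 + 1321 + 1690 + 496 = 10176
Weighted mean = 400919 / 10176 = 39.398487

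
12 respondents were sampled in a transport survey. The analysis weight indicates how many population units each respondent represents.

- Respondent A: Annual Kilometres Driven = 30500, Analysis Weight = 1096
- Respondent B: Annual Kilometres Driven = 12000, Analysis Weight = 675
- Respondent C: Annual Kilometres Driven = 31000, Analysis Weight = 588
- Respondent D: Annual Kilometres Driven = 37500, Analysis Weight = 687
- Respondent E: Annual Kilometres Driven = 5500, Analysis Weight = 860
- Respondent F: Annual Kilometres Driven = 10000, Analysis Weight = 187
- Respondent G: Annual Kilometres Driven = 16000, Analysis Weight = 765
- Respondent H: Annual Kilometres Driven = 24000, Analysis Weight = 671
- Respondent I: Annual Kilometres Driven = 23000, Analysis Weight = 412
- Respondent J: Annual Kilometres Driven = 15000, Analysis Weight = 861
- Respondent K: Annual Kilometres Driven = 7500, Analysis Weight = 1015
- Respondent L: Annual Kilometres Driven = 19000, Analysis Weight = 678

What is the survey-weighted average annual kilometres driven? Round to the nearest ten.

Weighted sum = 30500×1096 + 12000×675 + 31000×588 + 37500×687 + 5500×860 + 10000×187 + 16000×765 + 24000×671 + 23000×412 + 15000×861 + 7500×1015 + 19000×678
  = 33428000 + 8100000 + 18228000 + 25762500 + 4730000 + 1870000 + 12240000 + 16104000 + 9476000 + 12915000 + 7612500 + 12882000 = 163348000
Sum of weights = 8495
Weighted mean = 163348000 / 8495 = 19228.723

19230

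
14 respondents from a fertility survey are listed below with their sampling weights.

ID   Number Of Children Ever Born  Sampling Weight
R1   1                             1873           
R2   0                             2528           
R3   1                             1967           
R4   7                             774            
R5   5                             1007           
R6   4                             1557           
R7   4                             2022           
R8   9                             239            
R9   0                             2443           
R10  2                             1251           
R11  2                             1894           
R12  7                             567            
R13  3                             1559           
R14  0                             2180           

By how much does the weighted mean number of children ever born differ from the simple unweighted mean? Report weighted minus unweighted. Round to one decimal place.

-1.1

Unweighted sum = 45
Unweighted mean = 45 / 14 = 3.2142857
Weighted sum = 45696
Sum of weights = 21861
Weighted mean = 45696 / 21861 = 2.0902978
Difference (weighted minus unweighted) = -1.1239879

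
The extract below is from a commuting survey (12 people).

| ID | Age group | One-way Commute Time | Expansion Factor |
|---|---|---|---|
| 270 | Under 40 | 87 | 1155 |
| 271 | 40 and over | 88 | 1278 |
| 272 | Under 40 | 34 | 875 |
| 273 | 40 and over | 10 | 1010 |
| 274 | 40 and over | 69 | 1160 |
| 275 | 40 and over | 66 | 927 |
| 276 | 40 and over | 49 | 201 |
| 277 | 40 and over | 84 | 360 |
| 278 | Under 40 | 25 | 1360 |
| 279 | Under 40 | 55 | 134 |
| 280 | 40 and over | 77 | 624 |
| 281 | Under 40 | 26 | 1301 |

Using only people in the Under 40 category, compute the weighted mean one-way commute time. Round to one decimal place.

42.6

Under 40 rows: 270, 272, 278, 279, 281
Weighted sum = 205431
Sum of weights = 4825
Weighted mean = 205431 / 4825 = 42.576373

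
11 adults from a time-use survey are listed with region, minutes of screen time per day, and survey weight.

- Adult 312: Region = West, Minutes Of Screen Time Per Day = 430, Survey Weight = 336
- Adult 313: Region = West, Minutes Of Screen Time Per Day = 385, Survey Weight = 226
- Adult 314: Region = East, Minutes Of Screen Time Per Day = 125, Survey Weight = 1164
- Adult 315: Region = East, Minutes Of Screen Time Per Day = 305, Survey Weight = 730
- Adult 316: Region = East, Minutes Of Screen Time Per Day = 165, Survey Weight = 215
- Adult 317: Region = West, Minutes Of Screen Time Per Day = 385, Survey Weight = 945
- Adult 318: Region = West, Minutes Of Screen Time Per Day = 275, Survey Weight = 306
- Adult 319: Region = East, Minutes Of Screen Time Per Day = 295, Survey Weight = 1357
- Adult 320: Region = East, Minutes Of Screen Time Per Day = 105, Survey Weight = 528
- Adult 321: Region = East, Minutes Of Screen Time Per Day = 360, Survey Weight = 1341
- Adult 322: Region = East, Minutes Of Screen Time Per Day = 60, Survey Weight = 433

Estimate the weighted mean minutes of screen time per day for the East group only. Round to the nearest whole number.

East rows: 314, 315, 316, 319, 320, 321, 322
Weighted sum = 125×1164 + 305×730 + 165×215 + 295×1357 + 105×528 + 360×1341 + 60×433
  = 1368120
Sum of weights = 5768
Weighted mean = 1368120 / 5768 = 237.1914

237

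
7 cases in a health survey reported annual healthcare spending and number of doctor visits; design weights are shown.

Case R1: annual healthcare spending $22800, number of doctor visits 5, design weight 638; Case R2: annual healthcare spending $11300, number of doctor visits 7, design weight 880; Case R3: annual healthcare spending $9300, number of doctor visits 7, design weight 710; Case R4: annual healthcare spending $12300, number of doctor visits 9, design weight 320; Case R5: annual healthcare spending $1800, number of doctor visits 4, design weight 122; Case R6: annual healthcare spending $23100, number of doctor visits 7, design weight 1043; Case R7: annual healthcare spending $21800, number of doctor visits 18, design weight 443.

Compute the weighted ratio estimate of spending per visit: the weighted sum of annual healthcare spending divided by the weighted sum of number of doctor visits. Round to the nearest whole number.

2093

Σ wᵢ·y = 22800×638 + 11300×880 + 9300×710 + 12300×320 + 1800×122 + 23100×1043 + 21800×443
  = 14546400 + 9944000 + 6603000 + 3936000 + 219600 + 24093300 + 9657400 = 68999700
Σ wᵢ·x = 5×638 + 7×880 + 7×710 + 9×320 + 4×122 + 7×1043 + 18×443
  = 3190 + 6160 + 4970 + 2880 + 488 + 7301 + 7974 = 32963
Ratio = 68999700 / 32963 = 2093.247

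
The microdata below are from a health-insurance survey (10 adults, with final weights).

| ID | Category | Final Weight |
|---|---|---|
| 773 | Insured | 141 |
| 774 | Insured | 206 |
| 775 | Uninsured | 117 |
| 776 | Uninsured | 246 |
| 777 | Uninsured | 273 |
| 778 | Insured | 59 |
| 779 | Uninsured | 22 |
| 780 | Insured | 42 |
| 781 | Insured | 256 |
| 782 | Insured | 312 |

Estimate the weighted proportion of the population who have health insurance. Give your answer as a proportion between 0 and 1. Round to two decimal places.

Sum of weights for 'Insured' = 141 + 206 + 59 + 42 + 256 + 312 = 1016
Total weight = 141 + 206 + 117 + 246 + 273 + 59 + 22 + 42 + 256 + 312 = 1674
Weighted proportion = 1016 / 1674 = 0.60692951

0.61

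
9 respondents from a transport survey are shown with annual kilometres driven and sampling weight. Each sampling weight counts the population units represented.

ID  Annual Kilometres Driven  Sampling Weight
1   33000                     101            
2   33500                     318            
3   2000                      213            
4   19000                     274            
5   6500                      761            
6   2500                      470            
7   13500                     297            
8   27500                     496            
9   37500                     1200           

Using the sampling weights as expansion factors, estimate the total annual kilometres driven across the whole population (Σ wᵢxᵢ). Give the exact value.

88389000

Weighted total = 88389000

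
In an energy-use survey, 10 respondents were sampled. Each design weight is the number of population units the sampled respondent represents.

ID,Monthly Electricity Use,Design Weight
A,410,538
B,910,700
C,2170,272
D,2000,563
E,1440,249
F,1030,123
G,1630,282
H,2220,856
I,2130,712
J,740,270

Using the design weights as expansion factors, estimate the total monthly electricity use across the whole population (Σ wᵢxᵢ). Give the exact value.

7135410

Weighted total = 410×538 + 910×700 + 2170×272 + 2000×563 + 1440×249 + 1030×123 + 1630×282 + 2220×856 + 2130×712 + 740×270
  = 220580 + 637000 + 590240 + 1126000 + 358560 + 126690 + 459660 + 1900320 + 1516560 + 199800 = 7135410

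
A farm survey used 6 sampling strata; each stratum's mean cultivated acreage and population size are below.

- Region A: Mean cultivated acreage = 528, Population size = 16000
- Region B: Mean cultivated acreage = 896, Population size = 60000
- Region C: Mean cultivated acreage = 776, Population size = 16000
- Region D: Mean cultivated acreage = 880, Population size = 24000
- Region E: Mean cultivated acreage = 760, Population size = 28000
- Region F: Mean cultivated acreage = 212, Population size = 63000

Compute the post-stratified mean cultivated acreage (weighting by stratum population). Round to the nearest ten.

630

Σ Nₕ·x̄ₕ = 528×16000 + 896×60000 + 776×16000 + 880×24000 + 760×28000 + 212×63000
  = 8448000 + 53760000 + 12416000 + 21120000 + 21280000 + 13356000 = 130380000
Σ Nₕ = 16000 + 60000 + 16000 + 24000 + 28000 + 63000 = 207000
Overall mean = 130380000 / 207000 = 629.85507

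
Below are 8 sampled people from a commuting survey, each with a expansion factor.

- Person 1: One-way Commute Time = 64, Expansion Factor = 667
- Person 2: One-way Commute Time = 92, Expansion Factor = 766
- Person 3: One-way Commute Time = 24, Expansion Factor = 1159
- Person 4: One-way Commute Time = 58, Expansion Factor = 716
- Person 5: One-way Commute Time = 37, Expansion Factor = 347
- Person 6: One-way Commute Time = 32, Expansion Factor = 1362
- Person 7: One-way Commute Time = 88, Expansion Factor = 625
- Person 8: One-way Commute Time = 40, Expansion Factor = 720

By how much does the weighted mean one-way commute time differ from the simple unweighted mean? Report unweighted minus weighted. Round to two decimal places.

3.65

Unweighted sum = 64 + 92 + 24 + 58 + 37 + 32 + 88 + 40 = 435
Unweighted mean = 435 / 8 = 54.375
Weighted sum = 64×667 + 92×766 + 24×1159 + 58×716 + 37×347 + 32×1362 + 88×625 + 40×720
  = 42688 + 70472 + 27816 + 41528 + 12839 + 43584 + 55000 + 28800 = 322727
Sum of weights = 667 + 766 + 1159 + 716 + 347 + 1362 + 625 + 720 = 6362
Weighted mean = 322727 / 6362 = 50.727287
Difference (unweighted minus weighted) = 3.647713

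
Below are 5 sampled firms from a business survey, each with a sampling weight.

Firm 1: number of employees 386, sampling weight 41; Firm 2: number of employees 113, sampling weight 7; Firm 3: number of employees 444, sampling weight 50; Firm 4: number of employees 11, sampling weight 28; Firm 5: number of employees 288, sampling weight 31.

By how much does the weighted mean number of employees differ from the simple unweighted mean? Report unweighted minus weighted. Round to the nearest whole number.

-58

Unweighted sum = 386 + 113 + 444 + 11 + 288 = 1242
Unweighted mean = 1242 / 5 = 248.4
Weighted sum = 386×41 + 113×7 + 444×50 + 11×28 + 288×31
  = 48053
Sum of weights = 41 + 7 + 50 + 28 + 31 = 157
Weighted mean = 48053 / 157 = 306.07006
Difference (unweighted minus weighted) = -57.670064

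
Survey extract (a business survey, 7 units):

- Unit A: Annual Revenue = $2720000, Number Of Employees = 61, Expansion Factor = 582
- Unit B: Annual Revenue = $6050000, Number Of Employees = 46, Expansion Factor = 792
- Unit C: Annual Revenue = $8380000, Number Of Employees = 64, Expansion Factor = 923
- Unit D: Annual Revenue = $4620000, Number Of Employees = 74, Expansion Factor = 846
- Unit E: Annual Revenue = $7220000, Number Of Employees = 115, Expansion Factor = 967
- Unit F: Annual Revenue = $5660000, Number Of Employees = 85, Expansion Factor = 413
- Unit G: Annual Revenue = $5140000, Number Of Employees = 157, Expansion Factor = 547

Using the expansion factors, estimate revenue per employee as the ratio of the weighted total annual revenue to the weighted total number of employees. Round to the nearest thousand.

Σ wᵢ·y = 2720000×582 + 6050000×792 + 8380000×923 + 4620000×846 + 7220000×967 + 5660000×413 + 5140000×547
  = 1583040000 + 4791600000 + 7734740000 + 3908520000 + 6981740000 + 2337580000 + 2811580000 = 30148800000
Σ wᵢ·x = 61×582 + 46×792 + 64×923 + 74×846 + 115×967 + 85×413 + 157×547
  = 35502 + 36432 + 59072 + 62604 + 111205 + 35105 + 85879 = 425799
Ratio = 30148800000 / 425799 = 70805.239

71000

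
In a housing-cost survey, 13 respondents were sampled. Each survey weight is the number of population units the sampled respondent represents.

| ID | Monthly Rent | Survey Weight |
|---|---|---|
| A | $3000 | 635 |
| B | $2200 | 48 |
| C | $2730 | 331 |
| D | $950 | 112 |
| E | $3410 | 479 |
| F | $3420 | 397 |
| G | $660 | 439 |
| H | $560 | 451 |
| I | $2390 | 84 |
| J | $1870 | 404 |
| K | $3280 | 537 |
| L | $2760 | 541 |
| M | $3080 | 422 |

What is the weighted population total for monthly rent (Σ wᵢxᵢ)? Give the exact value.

Weighted total = 12064580

12064580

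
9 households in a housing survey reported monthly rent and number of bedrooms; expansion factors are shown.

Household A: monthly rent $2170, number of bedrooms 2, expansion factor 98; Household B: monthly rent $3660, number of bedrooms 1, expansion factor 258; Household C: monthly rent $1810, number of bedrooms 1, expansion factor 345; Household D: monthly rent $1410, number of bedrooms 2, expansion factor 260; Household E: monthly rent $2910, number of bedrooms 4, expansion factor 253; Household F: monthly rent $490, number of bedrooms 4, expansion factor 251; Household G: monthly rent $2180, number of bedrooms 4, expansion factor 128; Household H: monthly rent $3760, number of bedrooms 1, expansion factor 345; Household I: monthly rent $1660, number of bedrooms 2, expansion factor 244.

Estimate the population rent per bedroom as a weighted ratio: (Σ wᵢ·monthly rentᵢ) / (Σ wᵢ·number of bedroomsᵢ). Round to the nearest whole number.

1066

Σ wᵢ·y = 2170×98 + 3660×258 + 1810×345 + 1410×260 + 2910×253 + 490×251 + 2180×128 + 3760×345 + 1660×244
  = 212660 + 944280 + 624450 + 366600 + 736230 + 122990 + 279040 + 1297200 + 405040 = 4988490
Σ wᵢ·x = 4680
Ratio = 4988490 / 4680 = 1065.9167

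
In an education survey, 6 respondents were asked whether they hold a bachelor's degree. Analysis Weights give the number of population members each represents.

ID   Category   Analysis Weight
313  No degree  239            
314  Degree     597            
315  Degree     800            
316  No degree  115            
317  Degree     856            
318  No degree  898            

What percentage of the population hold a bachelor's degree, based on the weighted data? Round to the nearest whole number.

64

Sum of weights for 'Degree' = 597 + 800 + 856 = 2253
Total weight = 239 + 597 + 800 + 115 + 856 + 898 = 3505
Weighted proportion = 2253 / 3505 = 0.64279601 → 64.279601%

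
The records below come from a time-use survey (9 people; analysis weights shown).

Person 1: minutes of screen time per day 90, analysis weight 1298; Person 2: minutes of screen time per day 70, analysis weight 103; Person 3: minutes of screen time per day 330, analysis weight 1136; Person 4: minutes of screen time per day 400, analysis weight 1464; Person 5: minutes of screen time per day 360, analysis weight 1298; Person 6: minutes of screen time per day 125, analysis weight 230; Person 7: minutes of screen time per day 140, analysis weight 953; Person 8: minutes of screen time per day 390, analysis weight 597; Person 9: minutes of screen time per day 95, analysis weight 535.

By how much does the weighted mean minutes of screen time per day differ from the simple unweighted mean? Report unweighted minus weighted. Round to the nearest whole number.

-40

Unweighted sum = 90 + 70 + 330 + 400 + 360 + 125 + 140 + 390 + 95 = 2000
Unweighted mean = 2000 / 9 = 222.22222
Weighted sum = 90×1298 + 70×103 + 330×1136 + 400×1464 + 360×1298 + 125×230 + 140×953 + 390×597 + 95×535
  = 116820 + 7210 + 374880 + 585600 + 467280 + 28750 + 133420 + 232830 + 50825 = 1997615
Sum of weights = 1298 + 103 + 1136 + 1464 + 1298 + 230 + 953 + 597 + 535 = 7614
Weighted mean = 1997615 / 7614 = 262.36078
Difference (unweighted minus weighted) = -40.138561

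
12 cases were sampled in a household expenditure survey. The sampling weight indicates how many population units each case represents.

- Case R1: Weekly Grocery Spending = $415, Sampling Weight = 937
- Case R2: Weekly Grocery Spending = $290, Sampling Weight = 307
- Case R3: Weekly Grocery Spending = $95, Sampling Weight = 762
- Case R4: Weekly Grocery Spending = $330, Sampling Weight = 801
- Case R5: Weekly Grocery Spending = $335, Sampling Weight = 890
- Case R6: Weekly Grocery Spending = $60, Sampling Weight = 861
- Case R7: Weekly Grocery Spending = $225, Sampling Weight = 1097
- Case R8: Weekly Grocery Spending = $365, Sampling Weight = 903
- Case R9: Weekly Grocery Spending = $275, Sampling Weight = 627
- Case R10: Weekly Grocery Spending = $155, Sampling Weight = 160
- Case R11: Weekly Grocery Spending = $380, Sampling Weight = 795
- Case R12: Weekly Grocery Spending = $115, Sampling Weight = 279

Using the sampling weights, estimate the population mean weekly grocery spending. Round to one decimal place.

Weighted sum = 415×937 + 290×307 + 95×762 + 330×801 + 335×890 + 60×861 + 225×1097 + 365×903 + 275×627 + 155×160 + 380×795 + 115×279
  = 388855 + 89030 + 72390 + 264330 + 298150 + 51660 + 246825 + 329595 + 172425 + 24800 + 302100 + 32085 = 2272245
Sum of weights = 937 + 307 + 762 + 801 + 890 + 861 + 1097 + 903 + 627 + 160 + 795 + 279 = 8419
Weighted mean = 2272245 / 8419 = 269.89488

269.9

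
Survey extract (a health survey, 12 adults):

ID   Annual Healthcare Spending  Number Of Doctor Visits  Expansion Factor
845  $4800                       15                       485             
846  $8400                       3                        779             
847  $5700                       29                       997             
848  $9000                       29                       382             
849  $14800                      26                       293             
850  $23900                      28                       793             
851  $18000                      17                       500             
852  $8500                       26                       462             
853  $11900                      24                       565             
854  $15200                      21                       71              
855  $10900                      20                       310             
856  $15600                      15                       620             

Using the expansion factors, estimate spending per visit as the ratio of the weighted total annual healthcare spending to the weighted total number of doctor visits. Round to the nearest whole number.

575

Σ wᵢ·y = 75062300
Σ wᵢ·x = 15×485 + 3×779 + 29×997 + 29×382 + 26×293 + 28×793 + 17×500 + 26×462 + 24×565 + 21×71 + 20×310 + 15×620
  = 7275 + 2337 + 28913 + 11078 + 7618 + 22204 + 8500 + 12012 + 13560 + 1491 + 6200 + 9300 = 130488
Ratio = 75062300 / 130488 = 575.24293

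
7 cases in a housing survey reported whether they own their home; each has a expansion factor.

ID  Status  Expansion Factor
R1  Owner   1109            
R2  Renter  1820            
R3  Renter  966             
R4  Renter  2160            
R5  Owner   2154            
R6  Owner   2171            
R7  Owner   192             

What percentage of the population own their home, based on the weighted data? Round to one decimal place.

53.2

Sum of weights for 'Owner' = 1109 + 2154 + 2171 + 192 = 5626
Total weight = 1109 + 1820 + 966 + 2160 + 2154 + 2171 + 192 = 10572
Weighted proportion = 5626 / 10572 = 0.53216042 → 53.216042%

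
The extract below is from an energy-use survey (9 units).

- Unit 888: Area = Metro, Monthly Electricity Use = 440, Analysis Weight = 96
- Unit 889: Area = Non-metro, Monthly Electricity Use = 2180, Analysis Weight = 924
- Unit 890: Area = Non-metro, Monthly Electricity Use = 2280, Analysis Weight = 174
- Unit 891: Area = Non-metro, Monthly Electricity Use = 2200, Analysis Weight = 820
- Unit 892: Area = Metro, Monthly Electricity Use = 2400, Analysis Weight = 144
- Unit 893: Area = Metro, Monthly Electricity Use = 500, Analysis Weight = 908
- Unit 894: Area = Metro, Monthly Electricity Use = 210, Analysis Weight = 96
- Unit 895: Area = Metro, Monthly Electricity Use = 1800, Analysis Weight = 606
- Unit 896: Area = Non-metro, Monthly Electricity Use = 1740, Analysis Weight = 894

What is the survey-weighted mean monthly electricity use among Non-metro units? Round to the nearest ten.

2050

Non-metro rows: 889, 890, 891, 896
Weighted sum = 2180×924 + 2280×174 + 2200×820 + 1740×894
  = 2014320 + 396720 + 1804000 + 1555560 = 5770600
Sum of weights = 2812
Weighted mean = 5770600 / 2812 = 2052.1337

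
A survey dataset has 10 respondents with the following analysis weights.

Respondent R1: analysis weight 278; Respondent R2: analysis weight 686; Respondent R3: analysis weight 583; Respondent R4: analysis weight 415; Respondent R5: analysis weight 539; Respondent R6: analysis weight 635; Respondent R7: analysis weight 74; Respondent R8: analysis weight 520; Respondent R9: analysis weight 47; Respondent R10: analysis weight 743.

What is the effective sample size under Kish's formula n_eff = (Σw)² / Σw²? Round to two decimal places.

Σ wᵢ = 278 + 686 + 583 + 415 + 539 + 635 + 74 + 520 + 47 + 743 = 4520
Σ wᵢ² = 77284 + 470596 + 339889 + 172225 + 290521 + 403225 + 5476 + 270400 + 2209 + 552049 = 2583874
n_eff = 4520² / 2583874 = 20430400 / 2583874 = 7.9068871

7.91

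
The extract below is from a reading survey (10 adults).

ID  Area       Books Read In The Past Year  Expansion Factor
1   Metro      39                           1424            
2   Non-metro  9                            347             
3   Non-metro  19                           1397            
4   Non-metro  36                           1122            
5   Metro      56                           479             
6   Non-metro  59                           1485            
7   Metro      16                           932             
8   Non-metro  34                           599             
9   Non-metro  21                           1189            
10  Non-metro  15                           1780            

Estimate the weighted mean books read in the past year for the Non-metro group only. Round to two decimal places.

Non-metro rows: 2, 3, 4, 6, 8, 9, 10
Weighted sum = 9×347 + 19×1397 + 36×1122 + 59×1485 + 34×599 + 21×1189 + 15×1780
  = 229708
Sum of weights = 347 + 1397 + 1122 + 1485 + 599 + 1189 + 1780 = 7919
Weighted mean = 229708 / 7919 = 29.007198

29.01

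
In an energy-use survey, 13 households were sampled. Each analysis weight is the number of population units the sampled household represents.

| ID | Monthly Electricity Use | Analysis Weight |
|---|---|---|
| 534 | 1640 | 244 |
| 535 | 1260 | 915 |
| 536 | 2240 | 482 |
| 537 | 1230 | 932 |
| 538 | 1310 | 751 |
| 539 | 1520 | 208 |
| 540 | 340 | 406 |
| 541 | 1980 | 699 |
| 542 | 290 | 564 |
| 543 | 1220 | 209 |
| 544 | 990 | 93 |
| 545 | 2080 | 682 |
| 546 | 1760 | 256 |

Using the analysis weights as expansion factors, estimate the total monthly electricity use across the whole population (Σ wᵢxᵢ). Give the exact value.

8980860

Weighted total = 8980860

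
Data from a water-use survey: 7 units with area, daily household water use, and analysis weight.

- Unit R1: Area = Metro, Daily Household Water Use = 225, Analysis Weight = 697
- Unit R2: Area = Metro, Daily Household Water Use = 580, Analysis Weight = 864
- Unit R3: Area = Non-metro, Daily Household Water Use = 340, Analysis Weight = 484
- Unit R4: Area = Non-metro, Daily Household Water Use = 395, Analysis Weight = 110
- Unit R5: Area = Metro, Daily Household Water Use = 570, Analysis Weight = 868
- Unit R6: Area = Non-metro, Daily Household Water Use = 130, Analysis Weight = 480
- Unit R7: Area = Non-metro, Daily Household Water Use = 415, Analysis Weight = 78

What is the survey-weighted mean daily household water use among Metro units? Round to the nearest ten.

470

Metro rows: R1, R2, R5
Weighted sum = 225×697 + 580×864 + 570×868
  = 156825 + 501120 + 494760 = 1152705
Sum of weights = 2429
Weighted mean = 1152705 / 2429 = 474.55949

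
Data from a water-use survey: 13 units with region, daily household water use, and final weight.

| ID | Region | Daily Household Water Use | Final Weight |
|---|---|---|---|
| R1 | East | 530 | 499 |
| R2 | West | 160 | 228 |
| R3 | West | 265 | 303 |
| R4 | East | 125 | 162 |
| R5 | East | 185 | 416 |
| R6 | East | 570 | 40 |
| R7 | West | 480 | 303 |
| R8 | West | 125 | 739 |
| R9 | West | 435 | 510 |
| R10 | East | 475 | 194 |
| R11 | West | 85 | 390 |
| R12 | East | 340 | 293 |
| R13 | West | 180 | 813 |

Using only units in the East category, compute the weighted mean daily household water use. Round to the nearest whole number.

East rows: R1, R4, R5, R6, R10, R12
Weighted sum = 530×499 + 125×162 + 185×416 + 570×40 + 475×194 + 340×293
  = 264470 + 20250 + 76960 + 22800 + 92150 + 99620 = 576250
Sum of weights = 499 + 162 + 416 + 40 + 194 + 293 = 1604
Weighted mean = 576250 / 1604 = 359.2581

359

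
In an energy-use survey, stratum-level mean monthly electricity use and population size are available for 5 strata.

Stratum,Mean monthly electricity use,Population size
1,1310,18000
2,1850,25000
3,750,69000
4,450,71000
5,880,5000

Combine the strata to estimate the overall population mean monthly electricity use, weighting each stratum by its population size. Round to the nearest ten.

840

Σ Nₕ·x̄ₕ = 157930000
Σ Nₕ = 18000 + 25000 + 69000 + 71000 + 5000 = 188000
Overall mean = 157930000 / 188000 = 840.05319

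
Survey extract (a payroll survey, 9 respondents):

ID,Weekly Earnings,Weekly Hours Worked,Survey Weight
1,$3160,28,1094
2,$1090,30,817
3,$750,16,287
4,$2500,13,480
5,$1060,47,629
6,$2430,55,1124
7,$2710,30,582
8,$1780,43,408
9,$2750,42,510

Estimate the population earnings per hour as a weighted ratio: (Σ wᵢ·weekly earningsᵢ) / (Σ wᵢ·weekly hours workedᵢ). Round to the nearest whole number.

Σ wᵢ·y = 3160×1094 + 1090×817 + 750×287 + 2500×480 + 1060×629 + 2430×1124 + 2710×582 + 1780×408 + 2750×510
  = 3457040 + 890530 + 215250 + 1200000 + 666740 + 2731320 + 1577220 + 726240 + 1402500 = 12866840
Σ wᵢ·x = 28×1094 + 30×817 + 16×287 + 13×480 + 47×629 + 55×1124 + 30×582 + 43×408 + 42×510
  = 213781
Ratio = 12866840 / 213781 = 60.187014

60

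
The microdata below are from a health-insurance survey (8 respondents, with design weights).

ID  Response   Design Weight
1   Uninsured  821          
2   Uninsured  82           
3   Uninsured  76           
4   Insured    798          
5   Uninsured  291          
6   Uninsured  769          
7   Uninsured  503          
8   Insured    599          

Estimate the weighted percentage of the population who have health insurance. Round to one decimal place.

35.5

Sum of weights for 'Insured' = 798 + 599 = 1397
Total weight = 821 + 82 + 76 + 798 + 291 + 769 + 503 + 599 = 3939
Weighted proportion = 1397 / 3939 = 0.35465854 → 35.465854%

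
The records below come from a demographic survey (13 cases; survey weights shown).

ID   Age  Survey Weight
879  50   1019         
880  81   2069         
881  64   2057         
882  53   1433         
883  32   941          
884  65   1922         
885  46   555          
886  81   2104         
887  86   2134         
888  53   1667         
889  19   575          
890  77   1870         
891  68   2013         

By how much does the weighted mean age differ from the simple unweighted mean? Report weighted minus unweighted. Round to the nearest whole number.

6

Unweighted sum = 775
Unweighted mean = 775 / 13 = 59.615385
Weighted sum = 1340806
Sum of weights = 20359
Weighted mean = 1340806 / 20359 = 65.858146
Difference (weighted minus unweighted) = 6.2427617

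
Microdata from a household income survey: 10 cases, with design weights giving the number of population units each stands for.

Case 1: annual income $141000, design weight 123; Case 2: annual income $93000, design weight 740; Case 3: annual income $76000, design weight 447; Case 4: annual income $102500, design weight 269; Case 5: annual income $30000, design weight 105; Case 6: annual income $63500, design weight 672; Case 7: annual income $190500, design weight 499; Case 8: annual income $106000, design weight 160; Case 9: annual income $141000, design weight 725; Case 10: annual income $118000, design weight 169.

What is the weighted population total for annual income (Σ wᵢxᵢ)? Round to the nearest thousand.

427716000

Weighted total = 141000×123 + 93000×740 + 76000×447 + 102500×269 + 30000×105 + 63500×672 + 190500×499 + 106000×160 + 141000×725 + 118000×169
  = 17343000 + 68820000 + 33972000 + 27572500 + 3150000 + 42672000 + 95059500 + 16960000 + 102225000 + 19942000 = 427716000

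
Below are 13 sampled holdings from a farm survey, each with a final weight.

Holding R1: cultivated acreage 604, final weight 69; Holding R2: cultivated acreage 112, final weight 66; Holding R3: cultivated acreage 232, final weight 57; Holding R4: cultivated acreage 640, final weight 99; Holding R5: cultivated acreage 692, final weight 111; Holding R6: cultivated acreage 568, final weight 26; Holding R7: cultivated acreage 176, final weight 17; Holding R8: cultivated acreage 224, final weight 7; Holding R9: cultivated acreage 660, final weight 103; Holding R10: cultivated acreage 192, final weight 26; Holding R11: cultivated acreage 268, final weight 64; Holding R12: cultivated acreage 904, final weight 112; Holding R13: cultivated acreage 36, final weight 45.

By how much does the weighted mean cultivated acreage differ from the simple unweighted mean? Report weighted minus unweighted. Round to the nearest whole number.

Unweighted sum = 5308
Unweighted mean = 5308 / 13 = 408.30769
Weighted sum = 414784
Sum of weights = 802
Weighted mean = 414784 / 802 = 517.18703
Difference (weighted minus unweighted) = 108.87934

109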